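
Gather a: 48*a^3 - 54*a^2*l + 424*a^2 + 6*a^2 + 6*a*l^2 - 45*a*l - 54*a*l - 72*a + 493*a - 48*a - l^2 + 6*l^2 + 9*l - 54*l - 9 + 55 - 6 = 48*a^3 + a^2*(430 - 54*l) + a*(6*l^2 - 99*l + 373) + 5*l^2 - 45*l + 40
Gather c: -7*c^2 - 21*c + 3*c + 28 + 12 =-7*c^2 - 18*c + 40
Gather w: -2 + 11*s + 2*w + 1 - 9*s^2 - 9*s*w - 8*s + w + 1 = -9*s^2 + 3*s + w*(3 - 9*s)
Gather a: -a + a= 0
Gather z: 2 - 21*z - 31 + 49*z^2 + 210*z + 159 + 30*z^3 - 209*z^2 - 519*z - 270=30*z^3 - 160*z^2 - 330*z - 140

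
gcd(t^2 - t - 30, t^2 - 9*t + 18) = t - 6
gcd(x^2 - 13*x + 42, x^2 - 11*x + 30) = x - 6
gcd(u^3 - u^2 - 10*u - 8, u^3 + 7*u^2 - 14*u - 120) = u - 4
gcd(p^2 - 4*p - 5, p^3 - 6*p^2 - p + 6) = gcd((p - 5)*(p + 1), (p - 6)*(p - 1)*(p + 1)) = p + 1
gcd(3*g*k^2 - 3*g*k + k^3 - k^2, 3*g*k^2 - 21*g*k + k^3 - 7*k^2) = 3*g*k + k^2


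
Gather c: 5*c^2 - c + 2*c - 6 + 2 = 5*c^2 + c - 4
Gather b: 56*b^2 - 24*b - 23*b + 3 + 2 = 56*b^2 - 47*b + 5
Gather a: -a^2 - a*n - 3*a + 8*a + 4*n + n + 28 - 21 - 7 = -a^2 + a*(5 - n) + 5*n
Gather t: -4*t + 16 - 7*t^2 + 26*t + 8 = -7*t^2 + 22*t + 24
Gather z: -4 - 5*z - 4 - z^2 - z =-z^2 - 6*z - 8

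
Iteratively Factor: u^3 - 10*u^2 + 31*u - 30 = (u - 3)*(u^2 - 7*u + 10) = (u - 5)*(u - 3)*(u - 2)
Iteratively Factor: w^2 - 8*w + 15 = (w - 5)*(w - 3)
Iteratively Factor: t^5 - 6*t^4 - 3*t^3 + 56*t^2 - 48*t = (t - 4)*(t^4 - 2*t^3 - 11*t^2 + 12*t) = t*(t - 4)*(t^3 - 2*t^2 - 11*t + 12) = t*(t - 4)*(t - 1)*(t^2 - t - 12) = t*(t - 4)*(t - 1)*(t + 3)*(t - 4)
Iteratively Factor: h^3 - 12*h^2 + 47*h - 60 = (h - 5)*(h^2 - 7*h + 12) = (h - 5)*(h - 3)*(h - 4)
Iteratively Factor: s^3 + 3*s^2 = (s)*(s^2 + 3*s) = s*(s + 3)*(s)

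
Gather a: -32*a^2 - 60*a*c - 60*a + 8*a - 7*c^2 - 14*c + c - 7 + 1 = -32*a^2 + a*(-60*c - 52) - 7*c^2 - 13*c - 6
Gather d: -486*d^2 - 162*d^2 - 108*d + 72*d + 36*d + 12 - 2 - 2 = 8 - 648*d^2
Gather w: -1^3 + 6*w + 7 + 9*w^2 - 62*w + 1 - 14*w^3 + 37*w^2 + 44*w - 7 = -14*w^3 + 46*w^2 - 12*w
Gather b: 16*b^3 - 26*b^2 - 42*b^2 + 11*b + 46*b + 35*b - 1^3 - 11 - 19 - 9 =16*b^3 - 68*b^2 + 92*b - 40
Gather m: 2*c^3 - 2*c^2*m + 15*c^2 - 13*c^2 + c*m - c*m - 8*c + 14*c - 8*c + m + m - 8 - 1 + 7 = 2*c^3 + 2*c^2 - 2*c + m*(2 - 2*c^2) - 2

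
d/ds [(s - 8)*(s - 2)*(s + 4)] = 3*s^2 - 12*s - 24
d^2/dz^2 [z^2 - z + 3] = 2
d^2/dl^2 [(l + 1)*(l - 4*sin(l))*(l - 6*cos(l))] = 4*l^2*sin(l) + 6*l^2*cos(l) + 28*l*sin(l) - 48*l*sin(2*l) - 10*l*cos(l) + 6*l + 4*sin(l) - 20*cos(l) + 48*sqrt(2)*cos(2*l + pi/4) + 2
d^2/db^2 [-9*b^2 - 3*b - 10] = -18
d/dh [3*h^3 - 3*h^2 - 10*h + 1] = 9*h^2 - 6*h - 10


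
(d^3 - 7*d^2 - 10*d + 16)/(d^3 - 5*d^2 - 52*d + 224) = (d^2 + d - 2)/(d^2 + 3*d - 28)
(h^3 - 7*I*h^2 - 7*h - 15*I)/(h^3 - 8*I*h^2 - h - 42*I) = (h^2 - 4*I*h + 5)/(h^2 - 5*I*h + 14)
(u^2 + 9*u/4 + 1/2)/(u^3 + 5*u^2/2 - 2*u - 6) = (4*u + 1)/(2*(2*u^2 + u - 6))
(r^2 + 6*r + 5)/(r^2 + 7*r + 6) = (r + 5)/(r + 6)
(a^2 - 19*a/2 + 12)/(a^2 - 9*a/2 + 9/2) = (a - 8)/(a - 3)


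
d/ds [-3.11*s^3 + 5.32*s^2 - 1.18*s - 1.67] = -9.33*s^2 + 10.64*s - 1.18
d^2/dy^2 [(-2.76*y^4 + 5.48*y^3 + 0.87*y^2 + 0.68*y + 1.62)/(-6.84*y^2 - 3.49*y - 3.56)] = (258.256512*y^6 + 395.313696*y^5 + 604.94508*y^4 + 659.956159999999*y^3 - 316.411584*y^2 - 549.390288*y + 34.276892)/(320.013504*y^6 + 489.845232*y^5 + 749.60586*y^4 + 552.405925*y^3 + 390.14574*y^2 + 132.692592*y + 45.118016)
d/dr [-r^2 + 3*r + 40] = 3 - 2*r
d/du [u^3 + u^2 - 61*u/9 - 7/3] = 3*u^2 + 2*u - 61/9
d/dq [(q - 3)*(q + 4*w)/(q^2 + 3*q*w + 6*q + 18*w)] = (-(q - 3)*(q + 4*w)*(2*q + 3*w + 6) + (2*q + 4*w - 3)*(q^2 + 3*q*w + 6*q + 18*w))/(q^2 + 3*q*w + 6*q + 18*w)^2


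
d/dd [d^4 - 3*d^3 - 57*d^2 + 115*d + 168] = 4*d^3 - 9*d^2 - 114*d + 115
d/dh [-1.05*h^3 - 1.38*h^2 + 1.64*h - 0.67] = -3.15*h^2 - 2.76*h + 1.64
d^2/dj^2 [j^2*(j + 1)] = 6*j + 2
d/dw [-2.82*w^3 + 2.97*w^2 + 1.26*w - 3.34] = -8.46*w^2 + 5.94*w + 1.26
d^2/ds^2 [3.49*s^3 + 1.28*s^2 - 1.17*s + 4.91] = 20.94*s + 2.56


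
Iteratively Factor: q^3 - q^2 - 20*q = (q)*(q^2 - q - 20) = q*(q - 5)*(q + 4)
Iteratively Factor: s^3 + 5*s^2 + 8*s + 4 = (s + 2)*(s^2 + 3*s + 2) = (s + 2)^2*(s + 1)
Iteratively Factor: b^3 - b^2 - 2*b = (b - 2)*(b^2 + b) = (b - 2)*(b + 1)*(b)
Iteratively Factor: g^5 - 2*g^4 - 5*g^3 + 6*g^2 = (g)*(g^4 - 2*g^3 - 5*g^2 + 6*g) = g*(g - 3)*(g^3 + g^2 - 2*g) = g*(g - 3)*(g - 1)*(g^2 + 2*g) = g*(g - 3)*(g - 1)*(g + 2)*(g)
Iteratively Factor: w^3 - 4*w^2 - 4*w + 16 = (w - 4)*(w^2 - 4) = (w - 4)*(w + 2)*(w - 2)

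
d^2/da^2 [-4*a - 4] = 0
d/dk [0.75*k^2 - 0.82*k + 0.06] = 1.5*k - 0.82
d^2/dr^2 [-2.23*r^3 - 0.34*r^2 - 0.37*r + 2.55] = -13.38*r - 0.68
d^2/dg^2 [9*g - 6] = 0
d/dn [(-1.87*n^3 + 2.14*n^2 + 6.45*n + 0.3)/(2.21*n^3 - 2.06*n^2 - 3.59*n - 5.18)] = (-0.877200000000002*n^4 - 15.0824*n^3 + 32.6752*n^2 - 20.9344*n - 32.334)/(4.8841*n^6 - 9.1052*n^5 - 11.6242*n^4 - 8.1048*n^3 + 34.2297*n^2 + 37.1924*n + 26.8324)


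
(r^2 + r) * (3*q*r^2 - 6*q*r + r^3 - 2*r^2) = 3*q*r^4 - 3*q*r^3 - 6*q*r^2 + r^5 - r^4 - 2*r^3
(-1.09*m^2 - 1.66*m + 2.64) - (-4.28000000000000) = -1.09*m^2 - 1.66*m + 6.92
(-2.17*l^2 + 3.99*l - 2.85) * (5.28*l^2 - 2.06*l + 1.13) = -11.4576*l^4 + 25.5374*l^3 - 25.7195*l^2 + 10.3797*l - 3.2205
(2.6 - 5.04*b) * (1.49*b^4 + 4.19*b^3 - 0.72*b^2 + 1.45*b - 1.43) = -7.5096*b^5 - 17.2436*b^4 + 14.5228*b^3 - 9.18*b^2 + 10.9772*b - 3.718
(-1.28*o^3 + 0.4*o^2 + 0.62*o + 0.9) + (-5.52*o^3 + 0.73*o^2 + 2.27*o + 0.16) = -6.8*o^3 + 1.13*o^2 + 2.89*o + 1.06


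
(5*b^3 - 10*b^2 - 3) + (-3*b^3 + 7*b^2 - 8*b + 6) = 2*b^3 - 3*b^2 - 8*b + 3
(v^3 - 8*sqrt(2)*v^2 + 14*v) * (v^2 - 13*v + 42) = v^5 - 13*v^4 - 8*sqrt(2)*v^4 + 56*v^3 + 104*sqrt(2)*v^3 - 336*sqrt(2)*v^2 - 182*v^2 + 588*v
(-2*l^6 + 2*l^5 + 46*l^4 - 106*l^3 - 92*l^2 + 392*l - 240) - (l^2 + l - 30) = -2*l^6 + 2*l^5 + 46*l^4 - 106*l^3 - 93*l^2 + 391*l - 210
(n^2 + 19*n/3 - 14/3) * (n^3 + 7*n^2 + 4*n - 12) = n^5 + 40*n^4/3 + 131*n^3/3 - 58*n^2/3 - 284*n/3 + 56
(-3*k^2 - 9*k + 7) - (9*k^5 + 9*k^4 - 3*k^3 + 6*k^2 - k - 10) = -9*k^5 - 9*k^4 + 3*k^3 - 9*k^2 - 8*k + 17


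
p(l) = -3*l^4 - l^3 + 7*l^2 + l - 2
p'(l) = -12*l^3 - 3*l^2 + 14*l + 1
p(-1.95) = -13.29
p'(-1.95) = 51.27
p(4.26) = -936.02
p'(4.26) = -921.51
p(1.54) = -4.38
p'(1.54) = -28.38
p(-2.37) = -46.39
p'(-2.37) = 110.71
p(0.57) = 0.34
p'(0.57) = 5.78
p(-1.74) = -4.78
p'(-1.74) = 30.77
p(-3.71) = -426.65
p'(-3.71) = 520.55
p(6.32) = -4754.71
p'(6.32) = -3059.58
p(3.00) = -206.00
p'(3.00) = -308.00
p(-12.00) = -59486.00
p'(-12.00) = 20137.00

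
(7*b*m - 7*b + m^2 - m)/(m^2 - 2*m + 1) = (7*b + m)/(m - 1)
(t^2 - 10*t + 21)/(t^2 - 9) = (t - 7)/(t + 3)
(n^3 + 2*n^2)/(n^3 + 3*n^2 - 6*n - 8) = n^2*(n + 2)/(n^3 + 3*n^2 - 6*n - 8)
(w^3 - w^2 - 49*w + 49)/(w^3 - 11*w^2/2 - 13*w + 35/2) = 2*(w + 7)/(2*w + 5)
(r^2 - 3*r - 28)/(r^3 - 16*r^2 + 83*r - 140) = (r + 4)/(r^2 - 9*r + 20)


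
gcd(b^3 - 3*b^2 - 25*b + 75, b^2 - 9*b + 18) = b - 3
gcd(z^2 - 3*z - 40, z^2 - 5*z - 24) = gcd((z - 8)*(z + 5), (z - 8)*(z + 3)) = z - 8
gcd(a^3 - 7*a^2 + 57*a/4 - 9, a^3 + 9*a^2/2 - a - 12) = a - 3/2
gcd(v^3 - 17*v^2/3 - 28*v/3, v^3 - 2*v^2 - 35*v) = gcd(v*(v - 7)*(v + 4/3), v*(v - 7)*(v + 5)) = v^2 - 7*v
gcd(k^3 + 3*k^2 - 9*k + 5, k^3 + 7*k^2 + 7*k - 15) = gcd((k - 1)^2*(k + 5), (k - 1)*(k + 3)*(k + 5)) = k^2 + 4*k - 5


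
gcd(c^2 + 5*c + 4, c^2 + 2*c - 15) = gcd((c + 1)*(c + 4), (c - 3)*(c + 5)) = 1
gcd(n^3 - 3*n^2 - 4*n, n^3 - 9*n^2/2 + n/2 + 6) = n^2 - 3*n - 4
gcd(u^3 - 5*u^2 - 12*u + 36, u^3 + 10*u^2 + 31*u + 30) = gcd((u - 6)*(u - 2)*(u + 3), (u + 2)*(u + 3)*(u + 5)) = u + 3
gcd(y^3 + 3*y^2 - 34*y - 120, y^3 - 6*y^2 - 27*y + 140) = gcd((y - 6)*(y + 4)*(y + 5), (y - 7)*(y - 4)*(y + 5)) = y + 5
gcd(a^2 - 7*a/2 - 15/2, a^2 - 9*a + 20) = a - 5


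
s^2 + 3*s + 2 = (s + 1)*(s + 2)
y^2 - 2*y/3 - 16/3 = (y - 8/3)*(y + 2)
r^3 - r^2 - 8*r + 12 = (r - 2)^2*(r + 3)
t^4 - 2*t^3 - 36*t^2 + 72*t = t*(t - 6)*(t - 2)*(t + 6)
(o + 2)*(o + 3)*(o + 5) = o^3 + 10*o^2 + 31*o + 30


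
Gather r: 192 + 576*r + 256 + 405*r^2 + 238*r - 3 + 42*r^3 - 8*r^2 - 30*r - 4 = 42*r^3 + 397*r^2 + 784*r + 441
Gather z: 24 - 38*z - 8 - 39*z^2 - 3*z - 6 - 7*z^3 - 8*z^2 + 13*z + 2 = -7*z^3 - 47*z^2 - 28*z + 12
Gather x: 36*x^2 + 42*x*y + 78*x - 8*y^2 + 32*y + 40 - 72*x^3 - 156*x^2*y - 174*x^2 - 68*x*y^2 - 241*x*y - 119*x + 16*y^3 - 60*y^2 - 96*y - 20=-72*x^3 + x^2*(-156*y - 138) + x*(-68*y^2 - 199*y - 41) + 16*y^3 - 68*y^2 - 64*y + 20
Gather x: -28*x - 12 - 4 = -28*x - 16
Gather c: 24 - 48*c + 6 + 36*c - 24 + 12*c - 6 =0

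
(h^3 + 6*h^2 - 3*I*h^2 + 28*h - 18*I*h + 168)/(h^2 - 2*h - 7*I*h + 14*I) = (h^2 + h*(6 + 4*I) + 24*I)/(h - 2)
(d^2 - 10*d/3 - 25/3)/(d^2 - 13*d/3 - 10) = (d - 5)/(d - 6)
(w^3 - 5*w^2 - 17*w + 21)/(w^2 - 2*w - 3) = (-w^3 + 5*w^2 + 17*w - 21)/(-w^2 + 2*w + 3)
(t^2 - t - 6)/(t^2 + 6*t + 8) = (t - 3)/(t + 4)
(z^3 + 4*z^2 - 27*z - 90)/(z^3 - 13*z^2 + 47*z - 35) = (z^2 + 9*z + 18)/(z^2 - 8*z + 7)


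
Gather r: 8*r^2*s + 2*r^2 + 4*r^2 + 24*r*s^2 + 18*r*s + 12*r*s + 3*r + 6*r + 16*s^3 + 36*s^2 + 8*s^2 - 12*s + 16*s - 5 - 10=r^2*(8*s + 6) + r*(24*s^2 + 30*s + 9) + 16*s^3 + 44*s^2 + 4*s - 15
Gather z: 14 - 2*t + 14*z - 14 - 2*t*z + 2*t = z*(14 - 2*t)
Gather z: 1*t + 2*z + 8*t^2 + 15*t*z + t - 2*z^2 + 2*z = 8*t^2 + 2*t - 2*z^2 + z*(15*t + 4)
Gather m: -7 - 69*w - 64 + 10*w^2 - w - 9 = 10*w^2 - 70*w - 80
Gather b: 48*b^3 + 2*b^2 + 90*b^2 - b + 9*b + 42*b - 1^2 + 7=48*b^3 + 92*b^2 + 50*b + 6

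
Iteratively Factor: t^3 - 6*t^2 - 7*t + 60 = (t - 4)*(t^2 - 2*t - 15) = (t - 5)*(t - 4)*(t + 3)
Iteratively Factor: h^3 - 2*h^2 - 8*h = (h - 4)*(h^2 + 2*h) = h*(h - 4)*(h + 2)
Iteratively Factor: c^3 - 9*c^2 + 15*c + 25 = (c - 5)*(c^2 - 4*c - 5) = (c - 5)*(c + 1)*(c - 5)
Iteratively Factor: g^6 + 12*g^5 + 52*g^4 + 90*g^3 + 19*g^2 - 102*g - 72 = (g + 3)*(g^5 + 9*g^4 + 25*g^3 + 15*g^2 - 26*g - 24) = (g + 2)*(g + 3)*(g^4 + 7*g^3 + 11*g^2 - 7*g - 12) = (g - 1)*(g + 2)*(g + 3)*(g^3 + 8*g^2 + 19*g + 12) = (g - 1)*(g + 1)*(g + 2)*(g + 3)*(g^2 + 7*g + 12) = (g - 1)*(g + 1)*(g + 2)*(g + 3)^2*(g + 4)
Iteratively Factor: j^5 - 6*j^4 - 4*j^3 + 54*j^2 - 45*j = (j - 5)*(j^4 - j^3 - 9*j^2 + 9*j) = (j - 5)*(j - 3)*(j^3 + 2*j^2 - 3*j) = (j - 5)*(j - 3)*(j + 3)*(j^2 - j) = (j - 5)*(j - 3)*(j - 1)*(j + 3)*(j)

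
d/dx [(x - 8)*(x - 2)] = 2*x - 10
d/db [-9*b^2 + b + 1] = 1 - 18*b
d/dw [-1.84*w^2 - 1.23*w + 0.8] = -3.68*w - 1.23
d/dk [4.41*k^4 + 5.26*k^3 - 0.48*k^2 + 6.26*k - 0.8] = 17.64*k^3 + 15.78*k^2 - 0.96*k + 6.26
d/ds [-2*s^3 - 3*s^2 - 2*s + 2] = -6*s^2 - 6*s - 2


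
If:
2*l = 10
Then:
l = 5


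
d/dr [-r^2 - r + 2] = -2*r - 1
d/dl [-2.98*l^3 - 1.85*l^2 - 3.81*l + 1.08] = -8.94*l^2 - 3.7*l - 3.81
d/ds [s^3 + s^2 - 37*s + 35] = 3*s^2 + 2*s - 37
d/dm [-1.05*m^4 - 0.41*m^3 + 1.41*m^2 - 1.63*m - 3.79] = -4.2*m^3 - 1.23*m^2 + 2.82*m - 1.63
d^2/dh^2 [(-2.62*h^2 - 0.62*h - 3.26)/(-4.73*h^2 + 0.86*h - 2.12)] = (49.057668*h^3 + 279.980052*h^2 - 116.86884*h - 34.746336)/(105.823817*h^6 - 57.722082*h^5 + 152.786568*h^4 - 52.378472*h^3 + 68.479392*h^2 - 11.595552*h + 9.528128)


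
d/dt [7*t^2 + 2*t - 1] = 14*t + 2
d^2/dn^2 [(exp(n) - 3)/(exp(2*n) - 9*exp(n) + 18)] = (exp(n) + 6)*exp(n)/(exp(3*n) - 18*exp(2*n) + 108*exp(n) - 216)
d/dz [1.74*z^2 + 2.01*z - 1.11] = 3.48*z + 2.01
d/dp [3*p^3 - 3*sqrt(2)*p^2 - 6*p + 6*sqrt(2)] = 9*p^2 - 6*sqrt(2)*p - 6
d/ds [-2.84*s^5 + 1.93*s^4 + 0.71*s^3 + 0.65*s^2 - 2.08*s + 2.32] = -14.2*s^4 + 7.72*s^3 + 2.13*s^2 + 1.3*s - 2.08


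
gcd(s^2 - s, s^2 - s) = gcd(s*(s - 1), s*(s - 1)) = s^2 - s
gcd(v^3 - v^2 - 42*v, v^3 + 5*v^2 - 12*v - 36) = v + 6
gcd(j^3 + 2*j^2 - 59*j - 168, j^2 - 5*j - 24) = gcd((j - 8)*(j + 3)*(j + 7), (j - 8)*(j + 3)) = j^2 - 5*j - 24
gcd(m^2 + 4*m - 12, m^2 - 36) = m + 6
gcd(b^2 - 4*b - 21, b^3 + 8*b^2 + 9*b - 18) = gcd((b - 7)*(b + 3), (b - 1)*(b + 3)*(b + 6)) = b + 3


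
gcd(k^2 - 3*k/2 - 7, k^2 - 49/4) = k - 7/2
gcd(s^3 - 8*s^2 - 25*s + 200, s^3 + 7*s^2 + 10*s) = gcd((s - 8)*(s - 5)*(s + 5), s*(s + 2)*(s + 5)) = s + 5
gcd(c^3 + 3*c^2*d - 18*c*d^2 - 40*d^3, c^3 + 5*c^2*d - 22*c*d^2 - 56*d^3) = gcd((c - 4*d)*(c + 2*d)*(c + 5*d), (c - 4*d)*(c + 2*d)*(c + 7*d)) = c^2 - 2*c*d - 8*d^2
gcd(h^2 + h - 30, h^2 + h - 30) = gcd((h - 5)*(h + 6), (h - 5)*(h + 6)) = h^2 + h - 30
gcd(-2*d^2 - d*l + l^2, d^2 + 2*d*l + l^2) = d + l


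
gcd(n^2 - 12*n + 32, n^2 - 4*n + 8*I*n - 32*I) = n - 4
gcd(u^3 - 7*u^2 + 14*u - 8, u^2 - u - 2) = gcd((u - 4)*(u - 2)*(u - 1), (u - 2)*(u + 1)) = u - 2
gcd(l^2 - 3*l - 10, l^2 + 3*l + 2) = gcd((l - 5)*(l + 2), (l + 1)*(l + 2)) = l + 2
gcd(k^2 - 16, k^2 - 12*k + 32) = k - 4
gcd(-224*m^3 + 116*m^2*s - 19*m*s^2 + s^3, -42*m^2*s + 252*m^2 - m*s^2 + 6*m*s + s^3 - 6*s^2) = -7*m + s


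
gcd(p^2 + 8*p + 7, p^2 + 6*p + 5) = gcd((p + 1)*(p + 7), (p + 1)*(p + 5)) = p + 1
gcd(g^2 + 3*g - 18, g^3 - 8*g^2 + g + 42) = g - 3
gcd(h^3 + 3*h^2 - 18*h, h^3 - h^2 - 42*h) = h^2 + 6*h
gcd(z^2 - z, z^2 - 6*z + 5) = z - 1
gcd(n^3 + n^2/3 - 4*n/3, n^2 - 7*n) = n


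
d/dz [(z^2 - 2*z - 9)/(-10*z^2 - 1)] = 2*(-10*z^2 - 91*z + 1)/(100*z^4 + 20*z^2 + 1)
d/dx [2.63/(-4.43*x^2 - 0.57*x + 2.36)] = (23.3018*x + 1.4991)/(4.43*x^2 + 0.57*x - 2.36)^2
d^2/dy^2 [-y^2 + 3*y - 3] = -2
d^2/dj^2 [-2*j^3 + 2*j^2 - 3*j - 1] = 4 - 12*j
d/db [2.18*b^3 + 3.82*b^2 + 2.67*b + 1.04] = 6.54*b^2 + 7.64*b + 2.67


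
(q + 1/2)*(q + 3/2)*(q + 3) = q^3 + 5*q^2 + 27*q/4 + 9/4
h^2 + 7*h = h*(h + 7)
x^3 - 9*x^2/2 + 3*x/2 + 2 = (x - 4)*(x - 1)*(x + 1/2)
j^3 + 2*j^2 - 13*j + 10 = (j - 2)*(j - 1)*(j + 5)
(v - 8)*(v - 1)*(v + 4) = v^3 - 5*v^2 - 28*v + 32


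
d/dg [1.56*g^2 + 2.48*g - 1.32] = 3.12*g + 2.48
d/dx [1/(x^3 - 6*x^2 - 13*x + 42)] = (-3*x^2 + 12*x + 13)/(x^3 - 6*x^2 - 13*x + 42)^2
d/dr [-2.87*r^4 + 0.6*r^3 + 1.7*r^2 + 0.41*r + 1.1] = -11.48*r^3 + 1.8*r^2 + 3.4*r + 0.41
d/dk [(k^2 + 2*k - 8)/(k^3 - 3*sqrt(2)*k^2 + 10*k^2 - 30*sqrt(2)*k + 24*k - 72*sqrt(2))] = (-k^2 + 4*k - 24*sqrt(2) + 12)/(k^4 - 6*sqrt(2)*k^3 + 12*k^3 - 72*sqrt(2)*k^2 + 54*k^2 - 216*sqrt(2)*k + 216*k + 648)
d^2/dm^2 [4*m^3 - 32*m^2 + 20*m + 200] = 24*m - 64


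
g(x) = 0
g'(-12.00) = 0.00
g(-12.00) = 0.00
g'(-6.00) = 0.00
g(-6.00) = 0.00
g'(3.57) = 0.00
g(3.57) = 0.00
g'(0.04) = 0.00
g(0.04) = 0.00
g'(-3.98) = 0.00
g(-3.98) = 0.00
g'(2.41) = 0.00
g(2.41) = 0.00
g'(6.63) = 0.00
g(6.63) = 0.00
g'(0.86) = 0.00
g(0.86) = 0.00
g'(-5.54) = 0.00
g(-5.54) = 0.00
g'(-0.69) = 0.00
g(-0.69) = 0.00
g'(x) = 0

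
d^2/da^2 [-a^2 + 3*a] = -2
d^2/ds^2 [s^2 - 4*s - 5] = 2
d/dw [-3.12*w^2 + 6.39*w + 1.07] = 6.39 - 6.24*w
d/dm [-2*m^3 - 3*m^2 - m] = -6*m^2 - 6*m - 1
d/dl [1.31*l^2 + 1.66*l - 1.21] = 2.62*l + 1.66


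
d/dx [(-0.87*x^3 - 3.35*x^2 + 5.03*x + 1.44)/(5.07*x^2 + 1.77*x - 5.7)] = (-4.4109*x^4 - 3.0798*x^3 - 16.5546*x^2 + 23.5884*x - 31.2198)/(25.7049*x^4 + 17.9478*x^3 - 54.6651*x^2 - 20.178*x + 32.49)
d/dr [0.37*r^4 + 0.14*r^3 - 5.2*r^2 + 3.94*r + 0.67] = 1.48*r^3 + 0.42*r^2 - 10.4*r + 3.94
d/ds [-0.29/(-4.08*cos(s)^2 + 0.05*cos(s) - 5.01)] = (2.3664*cos(s) - 0.0145)*sin(s)/(4.08*cos(s)^2 - 0.05*cos(s) + 5.01)^2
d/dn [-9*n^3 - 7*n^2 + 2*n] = -27*n^2 - 14*n + 2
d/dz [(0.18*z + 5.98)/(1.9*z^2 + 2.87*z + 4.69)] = (0.342*z^2 + 0.5166*z - (0.18*z + 5.98)*(3.8*z + 2.87) + 0.8442)/(1.9*z^2 + 2.87*z + 4.69)^2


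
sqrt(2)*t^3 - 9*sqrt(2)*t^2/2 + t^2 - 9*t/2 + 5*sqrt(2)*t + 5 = (t - 5/2)*(t - 2)*(sqrt(2)*t + 1)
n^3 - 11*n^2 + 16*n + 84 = (n - 7)*(n - 6)*(n + 2)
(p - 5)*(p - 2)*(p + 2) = p^3 - 5*p^2 - 4*p + 20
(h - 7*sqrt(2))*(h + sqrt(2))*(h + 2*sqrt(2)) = h^3 - 4*sqrt(2)*h^2 - 38*h - 28*sqrt(2)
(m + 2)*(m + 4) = m^2 + 6*m + 8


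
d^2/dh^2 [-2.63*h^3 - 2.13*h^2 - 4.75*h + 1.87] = -15.78*h - 4.26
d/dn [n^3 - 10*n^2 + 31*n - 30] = 3*n^2 - 20*n + 31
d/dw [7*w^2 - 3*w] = 14*w - 3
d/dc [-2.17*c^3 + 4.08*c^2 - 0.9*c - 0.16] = -6.51*c^2 + 8.16*c - 0.9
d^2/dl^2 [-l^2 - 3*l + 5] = -2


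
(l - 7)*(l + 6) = l^2 - l - 42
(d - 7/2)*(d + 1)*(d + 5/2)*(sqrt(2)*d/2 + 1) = sqrt(2)*d^4/2 + d^3 - 39*sqrt(2)*d^2/8 - 39*d/4 - 35*sqrt(2)*d/8 - 35/4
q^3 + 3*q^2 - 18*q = q*(q - 3)*(q + 6)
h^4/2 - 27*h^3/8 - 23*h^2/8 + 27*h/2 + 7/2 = (h/2 + 1)*(h - 7)*(h - 2)*(h + 1/4)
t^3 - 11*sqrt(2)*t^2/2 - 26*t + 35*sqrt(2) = (t - 7*sqrt(2))*(t - sqrt(2))*(t + 5*sqrt(2)/2)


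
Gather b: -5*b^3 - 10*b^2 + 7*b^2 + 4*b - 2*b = -5*b^3 - 3*b^2 + 2*b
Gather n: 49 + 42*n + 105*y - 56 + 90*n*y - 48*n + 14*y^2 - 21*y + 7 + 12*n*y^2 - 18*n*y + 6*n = n*(12*y^2 + 72*y) + 14*y^2 + 84*y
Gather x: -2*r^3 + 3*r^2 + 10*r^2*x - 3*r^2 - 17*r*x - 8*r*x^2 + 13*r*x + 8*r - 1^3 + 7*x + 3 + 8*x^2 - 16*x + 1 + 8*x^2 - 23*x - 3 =-2*r^3 + 8*r + x^2*(16 - 8*r) + x*(10*r^2 - 4*r - 32)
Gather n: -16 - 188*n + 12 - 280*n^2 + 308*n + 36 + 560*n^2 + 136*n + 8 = 280*n^2 + 256*n + 40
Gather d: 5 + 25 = 30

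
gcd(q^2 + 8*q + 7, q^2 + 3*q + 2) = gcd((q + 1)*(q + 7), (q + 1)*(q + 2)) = q + 1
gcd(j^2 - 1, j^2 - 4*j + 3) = j - 1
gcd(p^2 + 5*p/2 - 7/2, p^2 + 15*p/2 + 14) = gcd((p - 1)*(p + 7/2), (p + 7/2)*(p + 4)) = p + 7/2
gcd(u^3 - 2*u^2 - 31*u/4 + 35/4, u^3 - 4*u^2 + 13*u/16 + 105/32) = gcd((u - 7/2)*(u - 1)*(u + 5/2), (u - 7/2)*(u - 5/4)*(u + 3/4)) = u - 7/2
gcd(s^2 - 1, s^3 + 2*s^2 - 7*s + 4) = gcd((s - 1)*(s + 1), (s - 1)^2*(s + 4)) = s - 1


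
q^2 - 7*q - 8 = (q - 8)*(q + 1)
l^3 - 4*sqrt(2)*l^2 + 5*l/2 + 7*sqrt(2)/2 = (l - 7*sqrt(2)/2)*(l - sqrt(2))*(l + sqrt(2)/2)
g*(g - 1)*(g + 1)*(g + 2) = g^4 + 2*g^3 - g^2 - 2*g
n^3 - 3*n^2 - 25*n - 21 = (n - 7)*(n + 1)*(n + 3)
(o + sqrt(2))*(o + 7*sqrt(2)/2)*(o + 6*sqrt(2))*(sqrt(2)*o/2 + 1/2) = sqrt(2)*o^4/2 + 11*o^3 + 143*sqrt(2)*o^2/4 + 145*o/2 + 21*sqrt(2)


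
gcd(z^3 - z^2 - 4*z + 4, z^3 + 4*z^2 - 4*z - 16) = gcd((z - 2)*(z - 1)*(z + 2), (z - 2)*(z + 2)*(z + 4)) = z^2 - 4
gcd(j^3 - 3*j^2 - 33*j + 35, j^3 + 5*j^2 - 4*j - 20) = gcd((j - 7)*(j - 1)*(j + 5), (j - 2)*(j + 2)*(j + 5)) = j + 5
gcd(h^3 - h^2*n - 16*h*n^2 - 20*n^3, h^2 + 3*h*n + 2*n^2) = h + 2*n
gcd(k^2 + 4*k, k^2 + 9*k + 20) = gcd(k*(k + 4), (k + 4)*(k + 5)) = k + 4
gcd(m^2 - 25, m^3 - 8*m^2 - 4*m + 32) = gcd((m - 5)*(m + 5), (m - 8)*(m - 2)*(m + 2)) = 1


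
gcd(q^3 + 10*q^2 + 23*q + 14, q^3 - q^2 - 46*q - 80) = q + 2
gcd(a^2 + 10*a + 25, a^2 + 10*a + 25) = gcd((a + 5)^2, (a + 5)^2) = a^2 + 10*a + 25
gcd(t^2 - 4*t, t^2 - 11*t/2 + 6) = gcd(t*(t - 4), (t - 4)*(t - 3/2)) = t - 4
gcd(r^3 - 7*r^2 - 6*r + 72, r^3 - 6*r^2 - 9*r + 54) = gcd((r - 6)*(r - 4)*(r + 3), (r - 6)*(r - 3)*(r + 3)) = r^2 - 3*r - 18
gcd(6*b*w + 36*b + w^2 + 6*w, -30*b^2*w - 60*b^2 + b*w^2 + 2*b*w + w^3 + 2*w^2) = 6*b + w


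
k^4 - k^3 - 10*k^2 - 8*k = k*(k - 4)*(k + 1)*(k + 2)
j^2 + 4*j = j*(j + 4)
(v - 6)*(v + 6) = v^2 - 36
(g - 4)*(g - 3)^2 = g^3 - 10*g^2 + 33*g - 36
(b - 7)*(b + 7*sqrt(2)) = b^2 - 7*b + 7*sqrt(2)*b - 49*sqrt(2)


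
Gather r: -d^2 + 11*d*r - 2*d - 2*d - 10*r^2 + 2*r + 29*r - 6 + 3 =-d^2 - 4*d - 10*r^2 + r*(11*d + 31) - 3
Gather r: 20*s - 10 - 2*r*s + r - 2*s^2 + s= r*(1 - 2*s) - 2*s^2 + 21*s - 10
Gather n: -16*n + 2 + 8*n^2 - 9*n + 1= 8*n^2 - 25*n + 3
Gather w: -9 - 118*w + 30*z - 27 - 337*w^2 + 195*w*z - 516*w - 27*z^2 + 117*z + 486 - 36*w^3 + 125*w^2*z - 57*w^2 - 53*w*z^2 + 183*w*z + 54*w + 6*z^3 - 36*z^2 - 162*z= -36*w^3 + w^2*(125*z - 394) + w*(-53*z^2 + 378*z - 580) + 6*z^3 - 63*z^2 - 15*z + 450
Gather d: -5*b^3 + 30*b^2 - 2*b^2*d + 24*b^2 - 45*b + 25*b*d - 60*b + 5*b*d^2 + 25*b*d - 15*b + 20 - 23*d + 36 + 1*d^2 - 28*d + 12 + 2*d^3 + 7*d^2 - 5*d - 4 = -5*b^3 + 54*b^2 - 120*b + 2*d^3 + d^2*(5*b + 8) + d*(-2*b^2 + 50*b - 56) + 64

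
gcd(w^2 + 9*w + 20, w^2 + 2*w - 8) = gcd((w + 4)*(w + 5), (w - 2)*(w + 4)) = w + 4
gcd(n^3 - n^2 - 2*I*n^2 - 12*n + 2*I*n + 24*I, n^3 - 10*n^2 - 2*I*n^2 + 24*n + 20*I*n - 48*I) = n^2 + n*(-4 - 2*I) + 8*I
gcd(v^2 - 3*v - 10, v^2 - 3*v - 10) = v^2 - 3*v - 10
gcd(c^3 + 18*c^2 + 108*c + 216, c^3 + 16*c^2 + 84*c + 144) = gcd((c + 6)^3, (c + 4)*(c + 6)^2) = c^2 + 12*c + 36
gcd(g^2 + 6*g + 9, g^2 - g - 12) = g + 3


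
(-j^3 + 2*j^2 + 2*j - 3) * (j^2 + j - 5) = -j^5 + j^4 + 9*j^3 - 11*j^2 - 13*j + 15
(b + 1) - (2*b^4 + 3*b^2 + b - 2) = -2*b^4 - 3*b^2 + 3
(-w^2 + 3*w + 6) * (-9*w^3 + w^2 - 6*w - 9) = 9*w^5 - 28*w^4 - 45*w^3 - 3*w^2 - 63*w - 54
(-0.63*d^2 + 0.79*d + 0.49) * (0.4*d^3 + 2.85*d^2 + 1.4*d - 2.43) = -0.252*d^5 - 1.4795*d^4 + 1.5655*d^3 + 4.0334*d^2 - 1.2337*d - 1.1907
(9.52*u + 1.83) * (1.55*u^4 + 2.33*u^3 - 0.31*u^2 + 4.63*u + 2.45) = 14.756*u^5 + 25.0181*u^4 + 1.3127*u^3 + 43.5103*u^2 + 31.7969*u + 4.4835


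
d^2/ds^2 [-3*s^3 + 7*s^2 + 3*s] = 14 - 18*s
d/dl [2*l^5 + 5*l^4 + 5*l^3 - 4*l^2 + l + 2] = 10*l^4 + 20*l^3 + 15*l^2 - 8*l + 1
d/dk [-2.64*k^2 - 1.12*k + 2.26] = -5.28*k - 1.12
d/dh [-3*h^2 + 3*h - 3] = 3 - 6*h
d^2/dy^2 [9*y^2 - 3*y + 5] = 18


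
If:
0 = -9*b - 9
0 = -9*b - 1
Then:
No Solution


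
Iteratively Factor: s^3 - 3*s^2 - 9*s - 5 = (s - 5)*(s^2 + 2*s + 1) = (s - 5)*(s + 1)*(s + 1)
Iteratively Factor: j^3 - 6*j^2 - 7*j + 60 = (j - 4)*(j^2 - 2*j - 15) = (j - 5)*(j - 4)*(j + 3)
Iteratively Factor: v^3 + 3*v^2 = (v + 3)*(v^2) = v*(v + 3)*(v)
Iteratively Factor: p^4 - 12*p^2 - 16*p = (p + 2)*(p^3 - 2*p^2 - 8*p) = p*(p + 2)*(p^2 - 2*p - 8) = p*(p - 4)*(p + 2)*(p + 2)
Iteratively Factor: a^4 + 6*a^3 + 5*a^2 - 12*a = (a - 1)*(a^3 + 7*a^2 + 12*a) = a*(a - 1)*(a^2 + 7*a + 12) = a*(a - 1)*(a + 4)*(a + 3)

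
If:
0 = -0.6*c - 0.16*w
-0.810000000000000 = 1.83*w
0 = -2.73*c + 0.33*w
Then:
No Solution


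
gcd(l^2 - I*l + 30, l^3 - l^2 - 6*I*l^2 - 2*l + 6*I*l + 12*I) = l - 6*I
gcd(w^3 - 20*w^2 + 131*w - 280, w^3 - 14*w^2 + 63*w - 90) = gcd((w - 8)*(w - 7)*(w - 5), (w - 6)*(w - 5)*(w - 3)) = w - 5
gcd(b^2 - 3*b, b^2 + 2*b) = b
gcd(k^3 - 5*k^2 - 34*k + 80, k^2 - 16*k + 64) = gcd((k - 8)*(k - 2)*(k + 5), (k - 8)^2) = k - 8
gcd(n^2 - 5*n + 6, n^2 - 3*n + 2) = n - 2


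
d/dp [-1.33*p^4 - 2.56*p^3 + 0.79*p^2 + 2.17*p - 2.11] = -5.32*p^3 - 7.68*p^2 + 1.58*p + 2.17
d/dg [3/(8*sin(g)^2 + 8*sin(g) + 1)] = -(24*sin(2*g) + 24*cos(g))/(8*sin(g) - 4*cos(2*g) + 5)^2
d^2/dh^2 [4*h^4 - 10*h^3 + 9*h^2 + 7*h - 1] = 48*h^2 - 60*h + 18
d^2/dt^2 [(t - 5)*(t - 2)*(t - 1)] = 6*t - 16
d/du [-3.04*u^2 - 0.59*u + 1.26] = -6.08*u - 0.59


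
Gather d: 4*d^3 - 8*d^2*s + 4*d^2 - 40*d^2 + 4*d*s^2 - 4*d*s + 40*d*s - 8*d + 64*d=4*d^3 + d^2*(-8*s - 36) + d*(4*s^2 + 36*s + 56)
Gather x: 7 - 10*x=7 - 10*x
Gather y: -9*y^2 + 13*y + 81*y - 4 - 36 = -9*y^2 + 94*y - 40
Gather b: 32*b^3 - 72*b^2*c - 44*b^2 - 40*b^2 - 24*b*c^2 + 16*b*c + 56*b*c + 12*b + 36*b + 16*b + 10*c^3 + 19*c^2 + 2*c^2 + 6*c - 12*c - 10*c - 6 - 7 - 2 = 32*b^3 + b^2*(-72*c - 84) + b*(-24*c^2 + 72*c + 64) + 10*c^3 + 21*c^2 - 16*c - 15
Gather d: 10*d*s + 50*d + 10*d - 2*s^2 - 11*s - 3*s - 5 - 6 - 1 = d*(10*s + 60) - 2*s^2 - 14*s - 12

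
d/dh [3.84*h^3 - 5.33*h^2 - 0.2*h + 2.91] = 11.52*h^2 - 10.66*h - 0.2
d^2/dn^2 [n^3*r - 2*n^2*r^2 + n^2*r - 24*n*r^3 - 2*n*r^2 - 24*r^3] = 2*r*(3*n - 2*r + 1)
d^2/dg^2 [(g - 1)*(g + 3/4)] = 2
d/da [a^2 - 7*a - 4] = 2*a - 7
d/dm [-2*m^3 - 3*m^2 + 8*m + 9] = -6*m^2 - 6*m + 8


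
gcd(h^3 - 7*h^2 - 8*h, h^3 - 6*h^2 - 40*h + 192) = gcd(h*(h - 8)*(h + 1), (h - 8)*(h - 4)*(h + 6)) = h - 8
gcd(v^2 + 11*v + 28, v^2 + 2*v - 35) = v + 7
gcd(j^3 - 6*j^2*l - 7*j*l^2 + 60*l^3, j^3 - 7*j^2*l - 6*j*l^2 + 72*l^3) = j^2 - j*l - 12*l^2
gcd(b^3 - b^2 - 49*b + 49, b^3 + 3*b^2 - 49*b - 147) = b^2 - 49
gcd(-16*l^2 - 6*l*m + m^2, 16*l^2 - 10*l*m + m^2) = 8*l - m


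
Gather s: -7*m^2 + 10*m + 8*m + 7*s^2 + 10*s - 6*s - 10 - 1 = -7*m^2 + 18*m + 7*s^2 + 4*s - 11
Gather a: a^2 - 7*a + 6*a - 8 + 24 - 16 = a^2 - a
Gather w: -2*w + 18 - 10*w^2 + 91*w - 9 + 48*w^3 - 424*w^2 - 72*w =48*w^3 - 434*w^2 + 17*w + 9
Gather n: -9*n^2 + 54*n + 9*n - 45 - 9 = -9*n^2 + 63*n - 54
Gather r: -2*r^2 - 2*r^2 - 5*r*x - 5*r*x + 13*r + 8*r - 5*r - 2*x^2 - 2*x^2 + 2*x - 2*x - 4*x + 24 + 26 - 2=-4*r^2 + r*(16 - 10*x) - 4*x^2 - 4*x + 48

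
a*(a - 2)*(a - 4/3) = a^3 - 10*a^2/3 + 8*a/3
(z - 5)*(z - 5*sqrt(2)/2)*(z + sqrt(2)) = z^3 - 5*z^2 - 3*sqrt(2)*z^2/2 - 5*z + 15*sqrt(2)*z/2 + 25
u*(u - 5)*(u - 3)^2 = u^4 - 11*u^3 + 39*u^2 - 45*u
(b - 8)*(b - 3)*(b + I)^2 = b^4 - 11*b^3 + 2*I*b^3 + 23*b^2 - 22*I*b^2 + 11*b + 48*I*b - 24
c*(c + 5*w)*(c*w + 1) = c^3*w + 5*c^2*w^2 + c^2 + 5*c*w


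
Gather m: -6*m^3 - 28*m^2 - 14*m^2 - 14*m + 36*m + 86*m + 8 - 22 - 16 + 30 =-6*m^3 - 42*m^2 + 108*m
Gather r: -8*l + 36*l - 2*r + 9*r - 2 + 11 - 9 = 28*l + 7*r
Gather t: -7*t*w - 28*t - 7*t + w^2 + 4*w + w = t*(-7*w - 35) + w^2 + 5*w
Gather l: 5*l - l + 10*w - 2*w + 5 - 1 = 4*l + 8*w + 4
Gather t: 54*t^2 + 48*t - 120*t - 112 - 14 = 54*t^2 - 72*t - 126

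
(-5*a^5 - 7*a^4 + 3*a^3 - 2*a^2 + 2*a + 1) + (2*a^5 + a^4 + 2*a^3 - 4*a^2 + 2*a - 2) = -3*a^5 - 6*a^4 + 5*a^3 - 6*a^2 + 4*a - 1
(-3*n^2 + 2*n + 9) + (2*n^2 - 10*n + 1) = -n^2 - 8*n + 10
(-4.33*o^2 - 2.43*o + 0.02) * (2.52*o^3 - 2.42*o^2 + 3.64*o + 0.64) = -10.9116*o^5 + 4.355*o^4 - 9.8302*o^3 - 11.6648*o^2 - 1.4824*o + 0.0128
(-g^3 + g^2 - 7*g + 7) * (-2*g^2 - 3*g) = 2*g^5 + g^4 + 11*g^3 + 7*g^2 - 21*g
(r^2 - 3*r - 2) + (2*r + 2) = r^2 - r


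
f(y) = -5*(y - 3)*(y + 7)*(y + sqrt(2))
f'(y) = -5*(y - 3)*(y + 7) - 5*(y - 3)*(y + sqrt(2)) - 5*(y + 7)*(y + sqrt(2))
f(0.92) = 192.26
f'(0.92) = 14.21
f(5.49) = -1073.61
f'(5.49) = -672.63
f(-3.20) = -210.37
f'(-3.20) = 96.37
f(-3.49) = -236.43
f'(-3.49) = 82.97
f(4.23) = -389.81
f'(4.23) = -420.70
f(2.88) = 25.46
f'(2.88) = -203.63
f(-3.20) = -210.37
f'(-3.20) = 96.37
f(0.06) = 153.00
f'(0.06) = 73.41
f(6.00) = -1445.77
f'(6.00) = -788.14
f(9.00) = -4998.82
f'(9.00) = -1625.56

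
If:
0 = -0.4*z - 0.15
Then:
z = -0.38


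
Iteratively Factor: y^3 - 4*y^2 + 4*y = (y - 2)*(y^2 - 2*y) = (y - 2)^2*(y)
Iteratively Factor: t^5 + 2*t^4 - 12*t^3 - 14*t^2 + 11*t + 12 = (t + 1)*(t^4 + t^3 - 13*t^2 - t + 12) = (t - 3)*(t + 1)*(t^3 + 4*t^2 - t - 4) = (t - 3)*(t + 1)^2*(t^2 + 3*t - 4) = (t - 3)*(t - 1)*(t + 1)^2*(t + 4)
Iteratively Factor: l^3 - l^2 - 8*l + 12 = (l + 3)*(l^2 - 4*l + 4) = (l - 2)*(l + 3)*(l - 2)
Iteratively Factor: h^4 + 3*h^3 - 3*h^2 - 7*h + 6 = (h - 1)*(h^3 + 4*h^2 + h - 6) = (h - 1)*(h + 2)*(h^2 + 2*h - 3) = (h - 1)*(h + 2)*(h + 3)*(h - 1)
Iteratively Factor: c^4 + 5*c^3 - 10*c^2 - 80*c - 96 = (c + 4)*(c^3 + c^2 - 14*c - 24) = (c + 2)*(c + 4)*(c^2 - c - 12) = (c - 4)*(c + 2)*(c + 4)*(c + 3)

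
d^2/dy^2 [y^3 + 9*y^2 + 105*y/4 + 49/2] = 6*y + 18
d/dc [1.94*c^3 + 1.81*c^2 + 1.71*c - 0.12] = 5.82*c^2 + 3.62*c + 1.71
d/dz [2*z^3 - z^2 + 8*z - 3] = 6*z^2 - 2*z + 8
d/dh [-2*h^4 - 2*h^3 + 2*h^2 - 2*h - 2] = -8*h^3 - 6*h^2 + 4*h - 2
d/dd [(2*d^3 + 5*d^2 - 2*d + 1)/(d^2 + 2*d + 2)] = 2*(d^4 + 4*d^3 + 12*d^2 + 9*d - 3)/(d^4 + 4*d^3 + 8*d^2 + 8*d + 4)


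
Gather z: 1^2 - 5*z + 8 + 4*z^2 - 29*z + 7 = 4*z^2 - 34*z + 16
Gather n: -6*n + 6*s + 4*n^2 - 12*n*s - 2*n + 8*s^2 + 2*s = 4*n^2 + n*(-12*s - 8) + 8*s^2 + 8*s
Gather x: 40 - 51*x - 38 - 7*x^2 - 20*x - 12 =-7*x^2 - 71*x - 10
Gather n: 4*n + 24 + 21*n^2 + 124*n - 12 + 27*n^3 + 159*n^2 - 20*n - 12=27*n^3 + 180*n^2 + 108*n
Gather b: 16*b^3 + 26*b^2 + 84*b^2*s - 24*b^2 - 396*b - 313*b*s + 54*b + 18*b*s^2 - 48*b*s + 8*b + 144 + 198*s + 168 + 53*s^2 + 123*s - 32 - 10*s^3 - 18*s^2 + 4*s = 16*b^3 + b^2*(84*s + 2) + b*(18*s^2 - 361*s - 334) - 10*s^3 + 35*s^2 + 325*s + 280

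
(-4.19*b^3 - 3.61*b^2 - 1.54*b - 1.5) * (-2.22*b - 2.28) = 9.3018*b^4 + 17.5674*b^3 + 11.6496*b^2 + 6.8412*b + 3.42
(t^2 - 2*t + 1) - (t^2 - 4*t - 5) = 2*t + 6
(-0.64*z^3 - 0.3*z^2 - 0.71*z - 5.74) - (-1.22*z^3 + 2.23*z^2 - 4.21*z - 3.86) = 0.58*z^3 - 2.53*z^2 + 3.5*z - 1.88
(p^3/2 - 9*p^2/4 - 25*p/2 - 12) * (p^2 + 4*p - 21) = p^5/2 - p^4/4 - 32*p^3 - 59*p^2/4 + 429*p/2 + 252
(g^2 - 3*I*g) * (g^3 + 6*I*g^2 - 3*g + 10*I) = g^5 + 3*I*g^4 + 15*g^3 + 19*I*g^2 + 30*g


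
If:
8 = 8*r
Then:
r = 1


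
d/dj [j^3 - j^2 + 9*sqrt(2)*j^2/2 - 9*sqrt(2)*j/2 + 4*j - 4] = 3*j^2 - 2*j + 9*sqrt(2)*j - 9*sqrt(2)/2 + 4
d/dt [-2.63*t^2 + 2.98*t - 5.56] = 2.98 - 5.26*t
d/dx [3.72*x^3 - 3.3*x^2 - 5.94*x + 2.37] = 11.16*x^2 - 6.6*x - 5.94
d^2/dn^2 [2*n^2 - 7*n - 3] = 4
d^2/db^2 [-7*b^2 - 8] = -14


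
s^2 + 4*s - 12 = (s - 2)*(s + 6)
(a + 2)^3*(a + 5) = a^4 + 11*a^3 + 42*a^2 + 68*a + 40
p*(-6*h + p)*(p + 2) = -6*h*p^2 - 12*h*p + p^3 + 2*p^2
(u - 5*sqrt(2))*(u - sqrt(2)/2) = u^2 - 11*sqrt(2)*u/2 + 5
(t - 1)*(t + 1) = t^2 - 1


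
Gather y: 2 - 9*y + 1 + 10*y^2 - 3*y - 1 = 10*y^2 - 12*y + 2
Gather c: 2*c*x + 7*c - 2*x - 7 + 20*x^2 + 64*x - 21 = c*(2*x + 7) + 20*x^2 + 62*x - 28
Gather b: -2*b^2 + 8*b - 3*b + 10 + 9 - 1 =-2*b^2 + 5*b + 18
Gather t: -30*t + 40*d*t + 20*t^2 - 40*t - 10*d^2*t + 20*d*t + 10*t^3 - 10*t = 10*t^3 + 20*t^2 + t*(-10*d^2 + 60*d - 80)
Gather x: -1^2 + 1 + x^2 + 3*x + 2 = x^2 + 3*x + 2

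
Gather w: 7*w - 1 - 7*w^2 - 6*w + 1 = -7*w^2 + w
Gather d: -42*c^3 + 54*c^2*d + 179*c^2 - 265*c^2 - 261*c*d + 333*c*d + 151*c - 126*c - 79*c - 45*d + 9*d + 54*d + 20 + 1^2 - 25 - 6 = -42*c^3 - 86*c^2 - 54*c + d*(54*c^2 + 72*c + 18) - 10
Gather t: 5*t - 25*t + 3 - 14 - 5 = -20*t - 16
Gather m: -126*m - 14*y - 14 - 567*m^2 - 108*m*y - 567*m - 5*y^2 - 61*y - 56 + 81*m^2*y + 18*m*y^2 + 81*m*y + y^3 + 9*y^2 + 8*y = m^2*(81*y - 567) + m*(18*y^2 - 27*y - 693) + y^3 + 4*y^2 - 67*y - 70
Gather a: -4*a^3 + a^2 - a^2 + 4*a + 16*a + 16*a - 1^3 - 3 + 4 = -4*a^3 + 36*a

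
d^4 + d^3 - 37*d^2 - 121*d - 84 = (d - 7)*(d + 1)*(d + 3)*(d + 4)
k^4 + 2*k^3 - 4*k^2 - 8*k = k*(k - 2)*(k + 2)^2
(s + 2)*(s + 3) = s^2 + 5*s + 6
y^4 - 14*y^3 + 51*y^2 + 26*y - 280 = (y - 7)*(y - 5)*(y - 4)*(y + 2)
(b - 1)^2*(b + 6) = b^3 + 4*b^2 - 11*b + 6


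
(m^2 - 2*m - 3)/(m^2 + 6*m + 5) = (m - 3)/(m + 5)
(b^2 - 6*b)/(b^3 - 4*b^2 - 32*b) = (6 - b)/(-b^2 + 4*b + 32)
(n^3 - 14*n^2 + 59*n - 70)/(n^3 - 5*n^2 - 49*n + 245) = (n - 2)/(n + 7)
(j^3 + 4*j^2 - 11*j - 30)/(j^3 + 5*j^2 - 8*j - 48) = (j^2 + 7*j + 10)/(j^2 + 8*j + 16)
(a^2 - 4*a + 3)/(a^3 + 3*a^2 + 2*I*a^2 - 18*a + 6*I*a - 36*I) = (a - 1)/(a^2 + 2*a*(3 + I) + 12*I)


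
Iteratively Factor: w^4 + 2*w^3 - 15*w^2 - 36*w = (w)*(w^3 + 2*w^2 - 15*w - 36) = w*(w + 3)*(w^2 - w - 12) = w*(w - 4)*(w + 3)*(w + 3)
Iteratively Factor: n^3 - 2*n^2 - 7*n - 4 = (n - 4)*(n^2 + 2*n + 1) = (n - 4)*(n + 1)*(n + 1)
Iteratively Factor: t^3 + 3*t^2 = (t)*(t^2 + 3*t) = t*(t + 3)*(t)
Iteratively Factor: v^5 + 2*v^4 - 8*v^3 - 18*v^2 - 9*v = (v + 1)*(v^4 + v^3 - 9*v^2 - 9*v) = v*(v + 1)*(v^3 + v^2 - 9*v - 9) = v*(v - 3)*(v + 1)*(v^2 + 4*v + 3) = v*(v - 3)*(v + 1)^2*(v + 3)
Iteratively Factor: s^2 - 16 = (s + 4)*(s - 4)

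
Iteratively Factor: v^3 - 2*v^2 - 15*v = (v)*(v^2 - 2*v - 15) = v*(v - 5)*(v + 3)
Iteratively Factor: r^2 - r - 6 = (r - 3)*(r + 2)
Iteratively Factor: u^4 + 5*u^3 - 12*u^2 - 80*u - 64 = (u + 4)*(u^3 + u^2 - 16*u - 16) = (u - 4)*(u + 4)*(u^2 + 5*u + 4) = (u - 4)*(u + 4)^2*(u + 1)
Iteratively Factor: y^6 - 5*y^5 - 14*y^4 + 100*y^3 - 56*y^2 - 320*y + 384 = (y - 4)*(y^5 - y^4 - 18*y^3 + 28*y^2 + 56*y - 96) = (y - 4)*(y + 2)*(y^4 - 3*y^3 - 12*y^2 + 52*y - 48) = (y - 4)*(y - 3)*(y + 2)*(y^3 - 12*y + 16) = (y - 4)*(y - 3)*(y - 2)*(y + 2)*(y^2 + 2*y - 8) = (y - 4)*(y - 3)*(y - 2)*(y + 2)*(y + 4)*(y - 2)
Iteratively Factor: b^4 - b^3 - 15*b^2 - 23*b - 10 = (b + 1)*(b^3 - 2*b^2 - 13*b - 10) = (b + 1)^2*(b^2 - 3*b - 10) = (b - 5)*(b + 1)^2*(b + 2)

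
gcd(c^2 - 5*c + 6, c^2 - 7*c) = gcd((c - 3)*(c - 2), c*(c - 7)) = 1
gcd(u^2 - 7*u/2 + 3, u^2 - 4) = u - 2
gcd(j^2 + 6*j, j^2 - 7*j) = j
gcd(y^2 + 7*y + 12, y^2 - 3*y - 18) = y + 3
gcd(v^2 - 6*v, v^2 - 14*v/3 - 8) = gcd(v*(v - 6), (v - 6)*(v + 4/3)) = v - 6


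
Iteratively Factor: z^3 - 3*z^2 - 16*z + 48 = (z + 4)*(z^2 - 7*z + 12) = (z - 4)*(z + 4)*(z - 3)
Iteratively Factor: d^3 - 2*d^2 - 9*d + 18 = (d - 2)*(d^2 - 9) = (d - 3)*(d - 2)*(d + 3)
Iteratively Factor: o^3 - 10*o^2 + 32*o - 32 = (o - 4)*(o^2 - 6*o + 8) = (o - 4)*(o - 2)*(o - 4)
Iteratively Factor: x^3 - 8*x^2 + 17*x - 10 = (x - 2)*(x^2 - 6*x + 5) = (x - 2)*(x - 1)*(x - 5)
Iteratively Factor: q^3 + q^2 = (q)*(q^2 + q) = q*(q + 1)*(q)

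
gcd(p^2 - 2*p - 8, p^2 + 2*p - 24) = p - 4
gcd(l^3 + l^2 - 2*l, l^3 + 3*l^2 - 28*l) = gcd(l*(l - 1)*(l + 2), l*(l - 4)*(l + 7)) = l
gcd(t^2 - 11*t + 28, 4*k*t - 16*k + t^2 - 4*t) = t - 4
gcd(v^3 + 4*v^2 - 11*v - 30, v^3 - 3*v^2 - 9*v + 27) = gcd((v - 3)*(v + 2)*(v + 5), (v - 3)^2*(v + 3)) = v - 3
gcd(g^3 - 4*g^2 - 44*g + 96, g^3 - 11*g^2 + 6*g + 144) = g - 8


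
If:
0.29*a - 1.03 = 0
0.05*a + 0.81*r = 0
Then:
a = 3.55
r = -0.22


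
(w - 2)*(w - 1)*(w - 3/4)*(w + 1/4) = w^4 - 7*w^3/2 + 53*w^2/16 - 7*w/16 - 3/8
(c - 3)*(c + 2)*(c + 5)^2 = c^4 + 9*c^3 + 9*c^2 - 85*c - 150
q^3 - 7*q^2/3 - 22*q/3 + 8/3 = (q - 4)*(q - 1/3)*(q + 2)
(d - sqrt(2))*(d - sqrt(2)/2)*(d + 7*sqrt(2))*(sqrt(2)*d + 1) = sqrt(2)*d^4 + 12*d^3 - 29*sqrt(2)*d^2/2 - 6*d + 7*sqrt(2)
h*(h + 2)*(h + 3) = h^3 + 5*h^2 + 6*h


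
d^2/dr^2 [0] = 0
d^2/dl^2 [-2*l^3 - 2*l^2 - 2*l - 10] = -12*l - 4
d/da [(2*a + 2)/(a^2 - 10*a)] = 2*(-a^2 - 2*a + 10)/(a^2*(a^2 - 20*a + 100))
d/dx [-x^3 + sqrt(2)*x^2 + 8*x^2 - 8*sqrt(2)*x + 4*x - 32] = -3*x^2 + 2*sqrt(2)*x + 16*x - 8*sqrt(2) + 4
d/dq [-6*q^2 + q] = 1 - 12*q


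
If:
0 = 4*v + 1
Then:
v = -1/4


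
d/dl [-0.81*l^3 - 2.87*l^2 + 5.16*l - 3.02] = -2.43*l^2 - 5.74*l + 5.16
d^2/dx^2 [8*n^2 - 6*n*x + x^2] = 2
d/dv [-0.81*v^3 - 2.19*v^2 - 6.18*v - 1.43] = -2.43*v^2 - 4.38*v - 6.18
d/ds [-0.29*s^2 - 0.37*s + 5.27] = -0.58*s - 0.37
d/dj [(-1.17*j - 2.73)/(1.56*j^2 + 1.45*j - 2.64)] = (1.8252*j^2 + 8.5176*j + 7.0473)/(2.4336*j^4 + 4.524*j^3 - 6.1343*j^2 - 7.656*j + 6.9696)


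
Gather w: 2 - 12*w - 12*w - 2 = -24*w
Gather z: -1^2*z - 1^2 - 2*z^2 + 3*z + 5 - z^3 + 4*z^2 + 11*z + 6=-z^3 + 2*z^2 + 13*z + 10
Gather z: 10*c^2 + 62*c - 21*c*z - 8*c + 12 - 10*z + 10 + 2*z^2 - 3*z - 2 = 10*c^2 + 54*c + 2*z^2 + z*(-21*c - 13) + 20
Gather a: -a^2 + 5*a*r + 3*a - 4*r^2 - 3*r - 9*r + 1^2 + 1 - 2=-a^2 + a*(5*r + 3) - 4*r^2 - 12*r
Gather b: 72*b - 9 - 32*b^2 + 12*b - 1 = -32*b^2 + 84*b - 10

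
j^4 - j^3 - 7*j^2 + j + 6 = (j - 3)*(j - 1)*(j + 1)*(j + 2)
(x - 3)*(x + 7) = x^2 + 4*x - 21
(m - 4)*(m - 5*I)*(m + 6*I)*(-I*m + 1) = -I*m^4 + 2*m^3 + 4*I*m^3 - 8*m^2 - 29*I*m^2 + 30*m + 116*I*m - 120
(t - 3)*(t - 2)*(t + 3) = t^3 - 2*t^2 - 9*t + 18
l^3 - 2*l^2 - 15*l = l*(l - 5)*(l + 3)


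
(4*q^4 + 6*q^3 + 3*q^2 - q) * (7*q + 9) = 28*q^5 + 78*q^4 + 75*q^3 + 20*q^2 - 9*q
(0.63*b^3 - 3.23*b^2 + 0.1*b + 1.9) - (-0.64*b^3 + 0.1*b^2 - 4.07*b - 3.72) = 1.27*b^3 - 3.33*b^2 + 4.17*b + 5.62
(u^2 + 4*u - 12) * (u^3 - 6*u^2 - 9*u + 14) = u^5 - 2*u^4 - 45*u^3 + 50*u^2 + 164*u - 168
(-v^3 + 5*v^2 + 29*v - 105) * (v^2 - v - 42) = -v^5 + 6*v^4 + 66*v^3 - 344*v^2 - 1113*v + 4410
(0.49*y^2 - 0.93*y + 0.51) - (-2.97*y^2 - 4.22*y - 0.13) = 3.46*y^2 + 3.29*y + 0.64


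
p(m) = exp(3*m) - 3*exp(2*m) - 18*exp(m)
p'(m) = 3*exp(3*m) - 6*exp(2*m) - 18*exp(m)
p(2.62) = 1778.27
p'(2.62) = 6395.30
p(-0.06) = -18.78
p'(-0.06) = -19.77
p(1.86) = 25.65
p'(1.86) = 432.00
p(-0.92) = -7.59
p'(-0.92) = -7.94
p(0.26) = -26.21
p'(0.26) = -26.89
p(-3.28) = -0.68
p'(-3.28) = -0.69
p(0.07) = -21.52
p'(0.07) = -22.51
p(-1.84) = -2.93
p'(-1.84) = -3.00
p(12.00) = 4311152076819219.45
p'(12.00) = 12933535703683220.37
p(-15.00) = 0.00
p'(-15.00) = 0.00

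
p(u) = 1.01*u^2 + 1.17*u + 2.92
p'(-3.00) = -4.89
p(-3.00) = 8.50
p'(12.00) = 25.41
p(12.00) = 162.40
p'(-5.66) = -10.26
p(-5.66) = 28.65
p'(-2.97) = -4.83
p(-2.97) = 8.35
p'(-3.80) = -6.51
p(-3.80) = 13.06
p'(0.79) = 2.77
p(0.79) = 4.47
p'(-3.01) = -4.91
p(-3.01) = 8.55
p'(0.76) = 2.71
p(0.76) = 4.39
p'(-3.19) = -5.27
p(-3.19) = 9.47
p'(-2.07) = -3.01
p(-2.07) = 4.83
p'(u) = 2.02*u + 1.17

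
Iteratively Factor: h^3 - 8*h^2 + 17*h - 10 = (h - 5)*(h^2 - 3*h + 2) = (h - 5)*(h - 1)*(h - 2)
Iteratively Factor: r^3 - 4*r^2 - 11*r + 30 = (r - 2)*(r^2 - 2*r - 15) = (r - 5)*(r - 2)*(r + 3)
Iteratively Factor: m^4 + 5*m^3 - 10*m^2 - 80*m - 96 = (m - 4)*(m^3 + 9*m^2 + 26*m + 24) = (m - 4)*(m + 3)*(m^2 + 6*m + 8) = (m - 4)*(m + 3)*(m + 4)*(m + 2)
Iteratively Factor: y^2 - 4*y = (y)*(y - 4)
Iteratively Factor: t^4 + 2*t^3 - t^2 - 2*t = (t)*(t^3 + 2*t^2 - t - 2) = t*(t + 2)*(t^2 - 1) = t*(t + 1)*(t + 2)*(t - 1)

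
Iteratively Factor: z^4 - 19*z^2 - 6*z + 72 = (z - 2)*(z^3 + 2*z^2 - 15*z - 36) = (z - 4)*(z - 2)*(z^2 + 6*z + 9) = (z - 4)*(z - 2)*(z + 3)*(z + 3)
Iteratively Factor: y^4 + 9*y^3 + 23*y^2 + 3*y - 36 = (y + 4)*(y^3 + 5*y^2 + 3*y - 9) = (y + 3)*(y + 4)*(y^2 + 2*y - 3) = (y + 3)^2*(y + 4)*(y - 1)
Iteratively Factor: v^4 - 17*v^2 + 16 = (v - 1)*(v^3 + v^2 - 16*v - 16) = (v - 1)*(v + 1)*(v^2 - 16) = (v - 4)*(v - 1)*(v + 1)*(v + 4)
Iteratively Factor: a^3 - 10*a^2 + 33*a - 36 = (a - 3)*(a^2 - 7*a + 12) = (a - 3)^2*(a - 4)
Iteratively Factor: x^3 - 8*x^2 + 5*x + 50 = (x + 2)*(x^2 - 10*x + 25) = (x - 5)*(x + 2)*(x - 5)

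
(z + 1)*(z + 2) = z^2 + 3*z + 2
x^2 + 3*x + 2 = (x + 1)*(x + 2)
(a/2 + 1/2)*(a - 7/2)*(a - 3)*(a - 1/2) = a^4/2 - 3*a^3 + 27*a^2/8 + 17*a/4 - 21/8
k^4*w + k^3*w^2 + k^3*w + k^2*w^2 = k^2*(k + w)*(k*w + w)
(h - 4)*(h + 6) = h^2 + 2*h - 24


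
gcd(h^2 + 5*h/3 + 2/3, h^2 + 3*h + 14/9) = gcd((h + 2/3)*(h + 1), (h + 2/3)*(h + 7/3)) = h + 2/3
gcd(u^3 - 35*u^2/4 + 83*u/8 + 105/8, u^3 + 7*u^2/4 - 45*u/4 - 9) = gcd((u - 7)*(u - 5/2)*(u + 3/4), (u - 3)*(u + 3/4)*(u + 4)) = u + 3/4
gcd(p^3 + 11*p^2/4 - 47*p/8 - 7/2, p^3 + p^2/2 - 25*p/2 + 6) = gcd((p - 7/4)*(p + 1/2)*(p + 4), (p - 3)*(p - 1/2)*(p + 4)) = p + 4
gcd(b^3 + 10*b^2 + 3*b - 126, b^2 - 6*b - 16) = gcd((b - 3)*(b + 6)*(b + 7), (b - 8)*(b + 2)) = 1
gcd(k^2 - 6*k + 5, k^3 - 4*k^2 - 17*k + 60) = k - 5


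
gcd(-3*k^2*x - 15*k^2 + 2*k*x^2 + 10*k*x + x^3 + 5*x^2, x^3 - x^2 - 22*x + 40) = x + 5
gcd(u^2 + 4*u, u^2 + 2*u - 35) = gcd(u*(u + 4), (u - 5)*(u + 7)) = 1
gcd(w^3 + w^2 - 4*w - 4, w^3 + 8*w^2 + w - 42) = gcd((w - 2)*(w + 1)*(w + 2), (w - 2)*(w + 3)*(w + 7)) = w - 2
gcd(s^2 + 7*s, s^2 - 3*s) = s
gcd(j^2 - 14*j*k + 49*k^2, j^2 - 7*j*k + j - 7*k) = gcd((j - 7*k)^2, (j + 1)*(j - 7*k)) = j - 7*k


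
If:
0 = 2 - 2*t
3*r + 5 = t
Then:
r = -4/3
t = 1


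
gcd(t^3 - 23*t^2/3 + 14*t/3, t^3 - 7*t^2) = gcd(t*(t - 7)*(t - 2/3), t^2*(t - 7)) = t^2 - 7*t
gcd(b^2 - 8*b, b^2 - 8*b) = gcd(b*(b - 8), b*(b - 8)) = b^2 - 8*b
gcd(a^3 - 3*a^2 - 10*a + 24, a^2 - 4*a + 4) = a - 2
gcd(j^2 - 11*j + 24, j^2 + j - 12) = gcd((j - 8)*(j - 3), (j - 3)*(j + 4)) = j - 3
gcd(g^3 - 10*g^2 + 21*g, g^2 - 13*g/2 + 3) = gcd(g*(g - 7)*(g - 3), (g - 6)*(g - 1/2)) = 1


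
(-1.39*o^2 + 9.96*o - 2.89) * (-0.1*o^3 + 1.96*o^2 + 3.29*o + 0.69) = 0.139*o^5 - 3.7204*o^4 + 15.2375*o^3 + 26.1449*o^2 - 2.6357*o - 1.9941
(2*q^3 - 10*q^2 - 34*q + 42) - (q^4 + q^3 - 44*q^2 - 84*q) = -q^4 + q^3 + 34*q^2 + 50*q + 42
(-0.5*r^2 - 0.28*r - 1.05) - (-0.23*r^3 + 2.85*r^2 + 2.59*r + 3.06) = 0.23*r^3 - 3.35*r^2 - 2.87*r - 4.11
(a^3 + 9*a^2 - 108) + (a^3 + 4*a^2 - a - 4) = 2*a^3 + 13*a^2 - a - 112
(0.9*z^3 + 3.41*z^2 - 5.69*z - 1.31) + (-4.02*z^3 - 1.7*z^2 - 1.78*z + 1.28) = -3.12*z^3 + 1.71*z^2 - 7.47*z - 0.03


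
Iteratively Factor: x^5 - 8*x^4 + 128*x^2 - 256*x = (x + 4)*(x^4 - 12*x^3 + 48*x^2 - 64*x) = (x - 4)*(x + 4)*(x^3 - 8*x^2 + 16*x) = (x - 4)^2*(x + 4)*(x^2 - 4*x) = x*(x - 4)^2*(x + 4)*(x - 4)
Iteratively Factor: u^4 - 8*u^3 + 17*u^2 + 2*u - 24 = (u - 2)*(u^3 - 6*u^2 + 5*u + 12) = (u - 3)*(u - 2)*(u^2 - 3*u - 4) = (u - 4)*(u - 3)*(u - 2)*(u + 1)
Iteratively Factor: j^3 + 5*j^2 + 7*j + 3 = (j + 3)*(j^2 + 2*j + 1) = (j + 1)*(j + 3)*(j + 1)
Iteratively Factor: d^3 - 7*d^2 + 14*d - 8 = (d - 2)*(d^2 - 5*d + 4) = (d - 4)*(d - 2)*(d - 1)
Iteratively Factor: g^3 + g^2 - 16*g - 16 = (g + 1)*(g^2 - 16) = (g + 1)*(g + 4)*(g - 4)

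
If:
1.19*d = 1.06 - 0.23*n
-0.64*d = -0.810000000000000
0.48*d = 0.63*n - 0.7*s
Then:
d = 1.27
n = -1.94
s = -2.61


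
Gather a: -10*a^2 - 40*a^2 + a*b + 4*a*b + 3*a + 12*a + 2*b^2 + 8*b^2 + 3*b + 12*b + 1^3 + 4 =-50*a^2 + a*(5*b + 15) + 10*b^2 + 15*b + 5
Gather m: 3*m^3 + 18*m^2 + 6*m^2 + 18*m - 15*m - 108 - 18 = 3*m^3 + 24*m^2 + 3*m - 126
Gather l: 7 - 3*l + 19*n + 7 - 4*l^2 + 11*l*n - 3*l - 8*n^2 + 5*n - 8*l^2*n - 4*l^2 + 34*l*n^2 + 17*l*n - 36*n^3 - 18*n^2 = l^2*(-8*n - 8) + l*(34*n^2 + 28*n - 6) - 36*n^3 - 26*n^2 + 24*n + 14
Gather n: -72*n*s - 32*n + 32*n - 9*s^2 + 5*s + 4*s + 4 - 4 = -72*n*s - 9*s^2 + 9*s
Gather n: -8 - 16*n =-16*n - 8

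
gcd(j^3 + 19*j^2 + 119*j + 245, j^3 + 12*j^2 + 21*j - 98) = j^2 + 14*j + 49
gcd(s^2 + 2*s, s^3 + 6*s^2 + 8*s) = s^2 + 2*s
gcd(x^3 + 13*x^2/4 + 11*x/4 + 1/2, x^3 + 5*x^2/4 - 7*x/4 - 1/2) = x^2 + 9*x/4 + 1/2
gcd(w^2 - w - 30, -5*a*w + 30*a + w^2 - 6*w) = w - 6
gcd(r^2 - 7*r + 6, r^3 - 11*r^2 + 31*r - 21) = r - 1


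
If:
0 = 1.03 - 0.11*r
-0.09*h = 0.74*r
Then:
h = -76.99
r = 9.36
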